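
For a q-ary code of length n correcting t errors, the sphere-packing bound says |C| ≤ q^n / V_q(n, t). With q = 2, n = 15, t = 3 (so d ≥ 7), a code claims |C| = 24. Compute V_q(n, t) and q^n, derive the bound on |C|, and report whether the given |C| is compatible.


V_q(n, t) = 576, q^n = 32768, Hamming bound = 56, |C| = 24 ≤ bound (satisfied).

Step 1: Compute V_q(n, t) = Σ_{j=0}^3 C(n, j) (q−1)^j.
  j = 0: C(15,0)·(1)^0 = 1·1 = 1.
  j = 1: C(15,1)·(1)^1 = 15·1 = 15.
  j = 2: C(15,2)·(1)^2 = 105·1 = 105.
  j = 3: C(15,3)·(1)^3 = 455·1 = 455.
  V_q(n, t) = 1 + 15 + 105 + 455 = 576.
Step 2: q^n = 2^15 = 32768.
Step 3: Hamming bound ⌊q^n / V_q(n,t)⌋ = ⌊32768/576⌋ = 56.
Step 4: Compare |C| = 24 to 56: satisfied.
The claimed |C| lies below the Hamming bound.


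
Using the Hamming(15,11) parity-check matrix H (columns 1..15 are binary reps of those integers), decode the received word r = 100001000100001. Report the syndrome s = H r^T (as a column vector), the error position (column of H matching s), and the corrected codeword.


s = (0, 0, 1, 0)^T, error position = 2, corrected codeword c = 110001000100001

Compute s = H r^T mod 2 one row at a time:
  s_1 = 0 + 0 + 1 + 0 + 0 + 0 + 0 + 1 = 2 ≡ 0 (mod 2).
  s_2 = 0 + 0 + 1 + 0 + 0 + 0 + 0 + 1 = 2 ≡ 0 (mod 2).
  s_3 = 0 + 0 + 1 + 0 + 1 + 0 + 0 + 1 = 3 ≡ 1 (mod 2).
  s_4 = 1 + 0 + 0 + 0 + 0 + 0 + 0 + 1 = 2 ≡ 0 (mod 2).
s = (0, 0, 1, 0)^T — this equals column 2 of H (binary 0010), so error is at position 2.
Correct: flip bit 2 of r = 100001000100001 to get c = 110001000100001.


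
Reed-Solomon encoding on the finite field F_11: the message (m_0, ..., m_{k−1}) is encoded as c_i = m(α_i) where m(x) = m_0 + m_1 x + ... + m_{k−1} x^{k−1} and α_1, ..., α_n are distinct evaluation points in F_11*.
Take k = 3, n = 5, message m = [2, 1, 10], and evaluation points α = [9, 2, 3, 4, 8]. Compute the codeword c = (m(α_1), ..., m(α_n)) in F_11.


c = [7, 0, 7, 1, 1]

Message polynomial: m(x) = 2 + 1·x + 10·x^2 (mod 11).
For each evaluation point α_i, compute m(α_i) mod 11:
  α_1 = 9: Horner steps 10 → 3 → 7, so m(9) = 7.
  α_2 = 2: Horner steps 10 → 10 → 0, so m(2) = 0.
  α_3 = 3: Horner steps 10 → 9 → 7, so m(3) = 7.
  α_4 = 4: Horner steps 10 → 8 → 1, so m(4) = 1.
  α_5 = 8: Horner steps 10 → 4 → 1, so m(8) = 1.
Codeword c = [7, 0, 7, 1, 1] ∈ F_11^5.


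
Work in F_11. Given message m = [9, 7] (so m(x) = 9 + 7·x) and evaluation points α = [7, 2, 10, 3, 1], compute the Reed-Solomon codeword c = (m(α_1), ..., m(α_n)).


c = [3, 1, 2, 8, 5]

Message polynomial: m(x) = 9 + 7·x (mod 11).
For each evaluation point α_i, compute m(α_i) mod 11:
  α_1 = 7: Horner steps 7 → 3, so m(7) = 3.
  α_2 = 2: Horner steps 7 → 1, so m(2) = 1.
  α_3 = 10: Horner steps 7 → 2, so m(10) = 2.
  α_4 = 3: Horner steps 7 → 8, so m(3) = 8.
  α_5 = 1: Horner steps 7 → 5, so m(1) = 5.
Codeword c = [3, 1, 2, 8, 5] ∈ F_11^5.


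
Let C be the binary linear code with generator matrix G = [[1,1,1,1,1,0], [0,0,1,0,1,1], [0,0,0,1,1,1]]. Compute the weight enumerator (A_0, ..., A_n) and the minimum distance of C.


Weight distribution: A_0 = 1, A_2 = 1, A_3 = 3, A_4 = 2, A_5 = 1. Minimum distance d = 2.

Enumerate all 2^3 = 8 messages m ∈ F_2^3.
For each, compute codeword c = mG in F_2^6, then tally its weight.
  m = 000 → c = 000000, weight = 0.
  m = 100 → c = 111110, weight = 5.
  m = 010 → c = 001011, weight = 3.
  m = 110 → c = 110101, weight = 4.
  m = 001 → c = 000111, weight = 3.
  m = 101 → c = 111001, weight = 4.
  m = 011 → c = 001100, weight = 2.
  m = 111 → c = 110010, weight = 3.
Tally weights:
  weight 0: 1 codewords.
  weight 2: 1 codewords.
  weight 3: 3 codewords.
  weight 4: 2 codewords.
  weight 5: 1 codewords.
Minimum distance d = smallest w > 0 with A_w > 0 = 2.
Sanity: Σ A_w = 8 = 2^3 = 8 ✓.


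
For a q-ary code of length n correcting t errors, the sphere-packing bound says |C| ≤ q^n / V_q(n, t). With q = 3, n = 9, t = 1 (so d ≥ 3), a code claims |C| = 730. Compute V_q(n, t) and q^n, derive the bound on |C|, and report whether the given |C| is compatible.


V_q(n, t) = 19, q^n = 19683, Hamming bound = 1035, |C| = 730 ≤ bound (satisfied).

Step 1: Compute V_q(n, t) = Σ_{j=0}^1 C(n, j) (q−1)^j.
  j = 0: C(9,0)·(2)^0 = 1·1 = 1.
  j = 1: C(9,1)·(2)^1 = 9·2 = 18.
  V_q(n, t) = 1 + 18 = 19.
Step 2: q^n = 3^9 = 19683.
Step 3: Hamming bound ⌊q^n / V_q(n,t)⌋ = ⌊19683/19⌋ = 1035.
Step 4: Compare |C| = 730 to 1035: satisfied.
The claimed |C| lies below the Hamming bound.


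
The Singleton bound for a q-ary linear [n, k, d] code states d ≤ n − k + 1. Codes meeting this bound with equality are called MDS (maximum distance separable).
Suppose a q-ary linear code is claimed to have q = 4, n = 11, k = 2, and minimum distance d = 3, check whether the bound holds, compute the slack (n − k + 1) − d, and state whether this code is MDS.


Singleton RHS = n − k + 1 = 10, slack = 7, bound satisfied, not MDS.

Singleton bound: d ≤ n − k + 1.
Here n = 11, k = 2, so n − k + 1 = 10.
Given d = 3, check d ≤ 10: YES.
Slack = (n − k + 1) − d = 7.
The code is NOT MDS (slack = 7 > 0).
Description: the claimed parameters are [11, 2, 3]_4; such a code would be non-MDS.


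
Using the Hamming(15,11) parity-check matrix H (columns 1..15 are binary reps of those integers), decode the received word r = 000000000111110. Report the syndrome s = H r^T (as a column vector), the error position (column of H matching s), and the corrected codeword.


s = (1, 1, 1, 0)^T, error position = 14, corrected codeword c = 000000000111100

Compute s = H r^T mod 2 one row at a time:
  s_1 = 0 + 0 + 1 + 1 + 1 + 1 + 1 + 0 = 5 ≡ 1 (mod 2).
  s_2 = 0 + 0 + 0 + 0 + 1 + 1 + 1 + 0 = 3 ≡ 1 (mod 2).
  s_3 = 0 + 0 + 0 + 0 + 1 + 1 + 1 + 0 = 3 ≡ 1 (mod 2).
  s_4 = 0 + 0 + 0 + 0 + 0 + 1 + 1 + 0 = 2 ≡ 0 (mod 2).
s = (1, 1, 1, 0)^T — this equals column 14 of H (binary 1110), so error is at position 14.
Correct: flip bit 14 of r = 000000000111110 to get c = 000000000111100.


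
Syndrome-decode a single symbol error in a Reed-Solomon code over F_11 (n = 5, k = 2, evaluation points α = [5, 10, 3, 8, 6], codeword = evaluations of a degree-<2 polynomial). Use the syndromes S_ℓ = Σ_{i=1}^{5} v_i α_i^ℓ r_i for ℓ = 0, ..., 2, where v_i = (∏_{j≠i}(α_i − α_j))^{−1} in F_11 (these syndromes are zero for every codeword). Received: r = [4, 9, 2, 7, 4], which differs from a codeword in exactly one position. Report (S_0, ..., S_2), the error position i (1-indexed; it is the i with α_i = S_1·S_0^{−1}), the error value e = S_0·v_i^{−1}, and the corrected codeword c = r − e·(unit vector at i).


S = (5, 8, 4), error at position 5, error magnitude e = 10, c = [4, 9, 2, 7, 5].

Step 1: column multipliers v_i = (∏_{j≠i}(α_i − α_j))^{−1} mod 11.
  i = 1 (α = 5): (5−10)(5−3)(5−8)(5−6) = (−5)·2·(−3)·(−1) = −30 ≡ 3, so v_1 = 3^{−1} = 4 (mod 11).
  i = 2 (α = 10): (10−5)(10−3)(10−8)(10−6) = 5·7·2·4 = 280 ≡ 5, so v_2 = 5^{−1} = 9 (mod 11).
  i = 3 (α = 3): (3−5)(3−10)(3−8)(3−6) = (−2)·(−7)·(−5)·(−3) = 210 ≡ 1, so v_3 = 1^{−1} = 1 (mod 11).
  i = 4 (α = 8): (8−5)(8−10)(8−3)(8−6) = 3·(−2)·5·2 = −60 ≡ 6, so v_4 = 6^{−1} = 2 (mod 11).
  i = 5 (α = 6): (6−5)(6−10)(6−3)(6−8) = 1·(−4)·3·(−2) = 24 ≡ 2, so v_5 = 2^{−1} = 6 (mod 11).
  v = [4, 9, 1, 2, 6].
Step 2: syndromes of r = [4, 9, 2, 7, 4] (all sums mod 11).
  S_0 = Σ v_i r_i = 4·4 + 9·9 + 1·2 + 2·7 + 6·4 = 137 ≡ 5.
  S_1 = Σ v_i α_i r_i = 4·5·4 + 9·10·9 + 1·3·2 + 2·8·7 + 6·6·4 = 1152 ≡ 8.
  α_i^2 mod 11 = [3, 1, 9, 9, 3].
  S_2 = Σ v_i α_i^2 r_i = 4·3·4 + 9·1·9 + 1·9·2 + 2·9·7 + 6·3·4 = 345 ≡ 4.
  S = (5, 8, 4) ≠ 0, so r is not a codeword (an error is present).
Step 3: locate the error. For a single error e at position i, S_ℓ = v_i·e·α_i^ℓ, so α_err = S_1/S_0.
  S_0^{−1} = 5^{−1} = 9 (mod 11), so α_err = 8·9 = 72 ≡ 6 = α_5. Error position i = 5.
  Consistency check: S_2/S_1 = 4·7 = 28 ≡ 6 = α_err ✓ (single-error assumption holds).
Step 4: error magnitude e = S_0/v_5 = S_0·∏_{j≠5}(α_5 − α_j) = 5·2 = 10 ≡ 10 (mod 11).
Step 5: correct position 5: c_5 = r_5 − e = 4 − 10 ≡ 5 (mod 11). Hence c = [4, 9, 2, 7, 5].
  Check: interpolating c through the α_i gives m(x) = 10 + 1·x (degree < 2) with m(α_i) = c_i for every i, so c is indeed a codeword.


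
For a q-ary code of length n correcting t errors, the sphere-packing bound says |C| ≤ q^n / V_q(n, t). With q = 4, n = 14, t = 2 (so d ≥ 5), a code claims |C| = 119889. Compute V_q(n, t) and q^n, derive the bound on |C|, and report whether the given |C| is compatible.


V_q(n, t) = 862, q^n = 268435456, Hamming bound = 311410, |C| = 119889 ≤ bound (satisfied).

Step 1: Compute V_q(n, t) = Σ_{j=0}^2 C(n, j) (q−1)^j.
  j = 0: C(14,0)·(3)^0 = 1·1 = 1.
  j = 1: C(14,1)·(3)^1 = 14·3 = 42.
  j = 2: C(14,2)·(3)^2 = 91·9 = 819.
  V_q(n, t) = 1 + 42 + 819 = 862.
Step 2: q^n = 4^14 = 268435456.
Step 3: Hamming bound ⌊q^n / V_q(n,t)⌋ = ⌊268435456/862⌋ = 311410.
Step 4: Compare |C| = 119889 to 311410: satisfied.
The claimed |C| lies below the Hamming bound.


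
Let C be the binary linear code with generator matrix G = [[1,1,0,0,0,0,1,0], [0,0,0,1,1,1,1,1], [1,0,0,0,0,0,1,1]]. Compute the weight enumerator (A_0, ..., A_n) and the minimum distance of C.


Weight distribution: A_0 = 1, A_2 = 1, A_3 = 2, A_4 = 1, A_5 = 2, A_6 = 1. Minimum distance d = 2.

Enumerate all 2^3 = 8 messages m ∈ F_2^3.
For each, compute codeword c = mG in F_2^8, then tally its weight.
  m = 000 → c = 00000000, weight = 0.
  m = 100 → c = 11000010, weight = 3.
  m = 010 → c = 00011111, weight = 5.
  m = 110 → c = 11011101, weight = 6.
  m = 001 → c = 10000011, weight = 3.
  m = 101 → c = 01000001, weight = 2.
  m = 011 → c = 10011100, weight = 4.
  m = 111 → c = 01011110, weight = 5.
Tally weights:
  weight 0: 1 codewords.
  weight 2: 1 codewords.
  weight 3: 2 codewords.
  weight 4: 1 codewords.
  weight 5: 2 codewords.
  weight 6: 1 codewords.
Minimum distance d = smallest w > 0 with A_w > 0 = 2.
Sanity: Σ A_w = 8 = 2^3 = 8 ✓.


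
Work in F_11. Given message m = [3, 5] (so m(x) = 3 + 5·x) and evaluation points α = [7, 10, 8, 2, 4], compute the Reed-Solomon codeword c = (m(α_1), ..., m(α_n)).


c = [5, 9, 10, 2, 1]

Message polynomial: m(x) = 3 + 5·x (mod 11).
For each evaluation point α_i, compute m(α_i) mod 11:
  α_1 = 7: Horner steps 5 → 5, so m(7) = 5.
  α_2 = 10: Horner steps 5 → 9, so m(10) = 9.
  α_3 = 8: Horner steps 5 → 10, so m(8) = 10.
  α_4 = 2: Horner steps 5 → 2, so m(2) = 2.
  α_5 = 4: Horner steps 5 → 1, so m(4) = 1.
Codeword c = [5, 9, 10, 2, 1] ∈ F_11^5.


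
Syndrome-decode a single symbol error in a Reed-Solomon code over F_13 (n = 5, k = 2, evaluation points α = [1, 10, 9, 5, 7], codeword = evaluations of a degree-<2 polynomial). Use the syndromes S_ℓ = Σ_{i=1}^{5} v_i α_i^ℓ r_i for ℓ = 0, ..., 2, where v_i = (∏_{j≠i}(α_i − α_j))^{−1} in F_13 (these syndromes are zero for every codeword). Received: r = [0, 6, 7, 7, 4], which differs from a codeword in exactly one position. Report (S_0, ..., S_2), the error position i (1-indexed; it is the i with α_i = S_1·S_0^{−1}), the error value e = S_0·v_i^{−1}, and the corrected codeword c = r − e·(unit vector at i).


S = (6, 2, 5), error at position 3, error magnitude e = 6, c = [0, 6, 1, 7, 4].

Step 1: column multipliers v_i = (∏_{j≠i}(α_i − α_j))^{−1} mod 13.
  i = 1 (α = 1): (1−10)(1−9)(1−5)(1−7) = (−9)·(−8)·(−4)·(−6) = 1728 ≡ 12, so v_1 = 12^{−1} = 12 (mod 13).
  i = 2 (α = 10): (10−1)(10−9)(10−5)(10−7) = 9·1·5·3 = 135 ≡ 5, so v_2 = 5^{−1} = 8 (mod 13).
  i = 3 (α = 9): (9−1)(9−10)(9−5)(9−7) = 8·(−1)·4·2 = −64 ≡ 1, so v_3 = 1^{−1} = 1 (mod 13).
  i = 4 (α = 5): (5−1)(5−10)(5−9)(5−7) = 4·(−5)·(−4)·(−2) = −160 ≡ 9, so v_4 = 9^{−1} = 3 (mod 13).
  i = 5 (α = 7): (7−1)(7−10)(7−9)(7−5) = 6·(−3)·(−2)·2 = 72 ≡ 7, so v_5 = 7^{−1} = 2 (mod 13).
  v = [12, 8, 1, 3, 2].
Step 2: syndromes of r = [0, 6, 7, 7, 4] (all sums mod 13).
  S_0 = Σ v_i r_i = 12·0 + 8·6 + 1·7 + 3·7 + 2·4 = 84 ≡ 6.
  S_1 = Σ v_i α_i r_i = 12·1·0 + 8·10·6 + 1·9·7 + 3·5·7 + 2·7·4 = 704 ≡ 2.
  α_i^2 mod 13 = [1, 9, 3, 12, 10].
  S_2 = Σ v_i α_i^2 r_i = 12·1·0 + 8·9·6 + 1·3·7 + 3·12·7 + 2·10·4 = 785 ≡ 5.
  S = (6, 2, 5) ≠ 0, so r is not a codeword (an error is present).
Step 3: locate the error. For a single error e at position i, S_ℓ = v_i·e·α_i^ℓ, so α_err = S_1/S_0.
  S_0^{−1} = 6^{−1} = 11 (mod 13), so α_err = 2·11 = 22 ≡ 9 = α_3. Error position i = 3.
  Consistency check: S_2/S_1 = 5·7 = 35 ≡ 9 = α_err ✓ (single-error assumption holds).
Step 4: error magnitude e = S_0/v_3 = S_0·∏_{j≠3}(α_3 − α_j) = 6·1 = 6 ≡ 6 (mod 13).
Step 5: correct position 3: c_3 = r_3 − e = 7 − 6 ≡ 1 (mod 13). Hence c = [0, 6, 1, 7, 4].
  Check: interpolating c through the α_i gives m(x) = 8 + 5·x (degree < 2) with m(α_i) = c_i for every i, so c is indeed a codeword.


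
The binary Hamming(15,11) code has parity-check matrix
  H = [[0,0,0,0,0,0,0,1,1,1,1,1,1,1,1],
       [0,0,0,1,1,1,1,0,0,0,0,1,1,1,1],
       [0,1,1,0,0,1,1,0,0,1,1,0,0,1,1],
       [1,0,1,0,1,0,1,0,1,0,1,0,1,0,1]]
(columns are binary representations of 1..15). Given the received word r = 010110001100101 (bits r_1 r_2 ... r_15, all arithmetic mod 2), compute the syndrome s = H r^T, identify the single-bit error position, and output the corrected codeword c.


s = (0, 0, 1, 0)^T, error position = 2, corrected codeword c = 000110001100101

Compute s = H r^T mod 2 one row at a time:
  s_1 = 0 + 1 + 1 + 0 + 0 + 1 + 0 + 1 = 4 ≡ 0 (mod 2).
  s_2 = 1 + 1 + 0 + 0 + 0 + 1 + 0 + 1 = 4 ≡ 0 (mod 2).
  s_3 = 1 + 0 + 0 + 0 + 1 + 0 + 0 + 1 = 3 ≡ 1 (mod 2).
  s_4 = 0 + 0 + 1 + 0 + 1 + 0 + 1 + 1 = 4 ≡ 0 (mod 2).
s = (0, 0, 1, 0)^T — this equals column 2 of H (binary 0010), so error is at position 2.
Correct: flip bit 2 of r = 010110001100101 to get c = 000110001100101.


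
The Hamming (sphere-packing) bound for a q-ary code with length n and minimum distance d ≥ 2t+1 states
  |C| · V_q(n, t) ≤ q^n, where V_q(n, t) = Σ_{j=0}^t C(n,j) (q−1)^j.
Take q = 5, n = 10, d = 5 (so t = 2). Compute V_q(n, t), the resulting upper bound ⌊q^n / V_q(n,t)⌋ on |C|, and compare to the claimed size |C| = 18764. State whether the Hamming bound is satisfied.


V_q(n, t) = 761, q^n = 9765625, Hamming bound = 12832, |C| = 18764 > bound (violated).

Step 1: Compute V_q(n, t) = Σ_{j=0}^2 C(n, j) (q−1)^j.
  j = 0: C(10,0)·(4)^0 = 1·1 = 1.
  j = 1: C(10,1)·(4)^1 = 10·4 = 40.
  j = 2: C(10,2)·(4)^2 = 45·16 = 720.
  V_q(n, t) = 1 + 40 + 720 = 761.
Step 2: q^n = 5^10 = 9765625.
Step 3: Hamming bound ⌊q^n / V_q(n,t)⌋ = ⌊9765625/761⌋ = 12832.
Step 4: Compare |C| = 18764 to 12832: violated.
The claimed |C| lies above the Hamming bound, so no 5-ary code of length 10 with d ≥ 5 can have 18764 codewords.


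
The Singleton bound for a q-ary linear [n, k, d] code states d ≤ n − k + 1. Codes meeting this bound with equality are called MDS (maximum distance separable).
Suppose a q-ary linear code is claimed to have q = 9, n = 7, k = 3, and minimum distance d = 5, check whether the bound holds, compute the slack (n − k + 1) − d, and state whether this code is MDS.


Singleton RHS = n − k + 1 = 5, slack = 0, bound satisfied, MDS.

Singleton bound: d ≤ n − k + 1.
Here n = 7, k = 3, so n − k + 1 = 5.
Given d = 5, check d ≤ 5: YES.
Slack = (n − k + 1) − d = 0.
The code is MDS (slack = 0).
Description: the claimed parameters are [7, 3, 5]_9; such a code would be MDS (meets Singleton bound).


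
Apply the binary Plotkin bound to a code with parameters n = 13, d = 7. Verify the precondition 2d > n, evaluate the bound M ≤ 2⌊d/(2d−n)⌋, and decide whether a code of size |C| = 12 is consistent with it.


Plotkin bound M ≤ 14; given |C| = 12 ≤ bound (satisfied).

Check applicability: 2d = 14, n = 13.
2d − n = 1 > 0, so Plotkin applies.
Compute d/(2d−n) = 7/1 ≈ 7.0000.
⌊d/(2d−n)⌋ = 7.
Plotkin bound: M ≤ 2·7 = 14.
Given |C| = 12, check: satisfied.
This |C| is below the Plotkin bound.


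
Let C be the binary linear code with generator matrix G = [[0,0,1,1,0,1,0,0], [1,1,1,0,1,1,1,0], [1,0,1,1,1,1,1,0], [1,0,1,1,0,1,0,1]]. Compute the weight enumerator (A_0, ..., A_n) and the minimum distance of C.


Weight distribution: A_0 = 1, A_2 = 2, A_3 = 4, A_4 = 1, A_5 = 4, A_6 = 4. Minimum distance d = 2.

Enumerate all 2^4 = 16 messages m ∈ F_2^4.
For each, compute codeword c = mG in F_2^8, then tally its weight.
  m = 0000 → c = 00000000, weight = 0.
  m = 1000 → c = 00110100, weight = 3.
  m = 0100 → c = 11101110, weight = 6.
  m = 1100 → c = 11011010, weight = 5.
  m = 0010 → c = 10111110, weight = 6.
  m = 1010 → c = 10001010, weight = 3.
  m = 0110 → c = 01010000, weight = 2.
  m = 1110 → c = 01100100, weight = 3.
  m = 0001 → c = 10110101, weight = 5.
  m = 1001 → c = 10000001, weight = 2.
  m = 0101 → c = 01011011, weight = 5.
  m = 1101 → c = 01101111, weight = 6.
  m = 0011 → c = 00001011, weight = 3.
  m = 1011 → c = 00111111, weight = 6.
  m = 0111 → c = 11100101, weight = 5.
  m = 1111 → c = 11010001, weight = 4.
Tally weights:
  weight 0: 1 codewords.
  weight 2: 2 codewords.
  weight 3: 4 codewords.
  weight 4: 1 codewords.
  weight 5: 4 codewords.
  weight 6: 4 codewords.
Minimum distance d = smallest w > 0 with A_w > 0 = 2.
Sanity: Σ A_w = 16 = 2^4 = 16 ✓.


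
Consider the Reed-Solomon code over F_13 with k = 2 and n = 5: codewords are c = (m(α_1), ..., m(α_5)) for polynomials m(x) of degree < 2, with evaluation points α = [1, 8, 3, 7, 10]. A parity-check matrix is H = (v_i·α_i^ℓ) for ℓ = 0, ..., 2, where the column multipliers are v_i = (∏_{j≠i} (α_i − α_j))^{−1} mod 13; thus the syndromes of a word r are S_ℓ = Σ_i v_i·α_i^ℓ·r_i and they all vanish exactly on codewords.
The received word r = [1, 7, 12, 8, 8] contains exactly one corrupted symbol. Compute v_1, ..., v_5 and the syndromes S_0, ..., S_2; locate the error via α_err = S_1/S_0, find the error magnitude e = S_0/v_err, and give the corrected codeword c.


S = (3, 4, 1), error at position 5, error magnitude e = 3, c = [1, 7, 12, 8, 5].

Step 1: column multipliers v_i = (∏_{j≠i}(α_i − α_j))^{−1} mod 13.
  i = 1 (α = 1): (1−8)(1−3)(1−7)(1−10) = (−7)·(−2)·(−6)·(−9) = 756 ≡ 2, so v_1 = 2^{−1} = 7 (mod 13).
  i = 2 (α = 8): (8−1)(8−3)(8−7)(8−10) = 7·5·1·(−2) = −70 ≡ 8, so v_2 = 8^{−1} = 5 (mod 13).
  i = 3 (α = 3): (3−1)(3−8)(3−7)(3−10) = 2·(−5)·(−4)·(−7) = −280 ≡ 6, so v_3 = 6^{−1} = 11 (mod 13).
  i = 4 (α = 7): (7−1)(7−8)(7−3)(7−10) = 6·(−1)·4·(−3) = 72 ≡ 7, so v_4 = 7^{−1} = 2 (mod 13).
  i = 5 (α = 10): (10−1)(10−8)(10−3)(10−7) = 9·2·7·3 = 378 ≡ 1, so v_5 = 1^{−1} = 1 (mod 13).
  v = [7, 5, 11, 2, 1].
Step 2: syndromes of r = [1, 7, 12, 8, 8] (all sums mod 13).
  S_0 = Σ v_i r_i = 7·1 + 5·7 + 11·12 + 2·8 + 1·8 = 198 ≡ 3.
  S_1 = Σ v_i α_i r_i = 7·1·1 + 5·8·7 + 11·3·12 + 2·7·8 + 1·10·8 = 875 ≡ 4.
  α_i^2 mod 13 = [1, 12, 9, 10, 9].
  S_2 = Σ v_i α_i^2 r_i = 7·1·1 + 5·12·7 + 11·9·12 + 2·10·8 + 1·9·8 = 1847 ≡ 1.
  S = (3, 4, 1) ≠ 0, so r is not a codeword (an error is present).
Step 3: locate the error. For a single error e at position i, S_ℓ = v_i·e·α_i^ℓ, so α_err = S_1/S_0.
  S_0^{−1} = 3^{−1} = 9 (mod 13), so α_err = 4·9 = 36 ≡ 10 = α_5. Error position i = 5.
  Consistency check: S_2/S_1 = 1·10 = 10 ≡ 10 = α_err ✓ (single-error assumption holds).
Step 4: error magnitude e = S_0/v_5 = S_0·∏_{j≠5}(α_5 − α_j) = 3·1 = 3 ≡ 3 (mod 13).
Step 5: correct position 5: c_5 = r_5 − e = 8 − 3 ≡ 5 (mod 13). Hence c = [1, 7, 12, 8, 5].
  Check: interpolating c through the α_i gives m(x) = 2 + 12·x (degree < 2) with m(α_i) = c_i for every i, so c is indeed a codeword.


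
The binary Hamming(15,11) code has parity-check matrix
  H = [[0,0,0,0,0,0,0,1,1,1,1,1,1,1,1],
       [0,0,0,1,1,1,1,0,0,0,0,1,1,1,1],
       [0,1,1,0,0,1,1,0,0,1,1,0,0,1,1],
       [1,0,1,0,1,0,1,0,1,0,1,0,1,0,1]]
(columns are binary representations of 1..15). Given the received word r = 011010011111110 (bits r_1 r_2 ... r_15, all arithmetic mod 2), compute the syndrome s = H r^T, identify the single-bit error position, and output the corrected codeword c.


s = (1, 0, 1, 1)^T, error position = 11, corrected codeword c = 011010011101110

Compute s = H r^T mod 2 one row at a time:
  s_1 = 1 + 1 + 1 + 1 + 1 + 1 + 1 + 0 = 7 ≡ 1 (mod 2).
  s_2 = 0 + 1 + 0 + 0 + 1 + 1 + 1 + 0 = 4 ≡ 0 (mod 2).
  s_3 = 1 + 1 + 0 + 0 + 1 + 1 + 1 + 0 = 5 ≡ 1 (mod 2).
  s_4 = 0 + 1 + 1 + 0 + 1 + 1 + 1 + 0 = 5 ≡ 1 (mod 2).
s = (1, 0, 1, 1)^T — this equals column 11 of H (binary 1011), so error is at position 11.
Correct: flip bit 11 of r = 011010011111110 to get c = 011010011101110.


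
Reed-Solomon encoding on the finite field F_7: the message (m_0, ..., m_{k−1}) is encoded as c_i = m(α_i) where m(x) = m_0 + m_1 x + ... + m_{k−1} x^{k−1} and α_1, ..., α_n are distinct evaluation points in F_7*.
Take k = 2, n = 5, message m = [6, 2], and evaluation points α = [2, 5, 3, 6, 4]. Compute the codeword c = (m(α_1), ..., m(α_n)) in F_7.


c = [3, 2, 5, 4, 0]

Message polynomial: m(x) = 6 + 2·x (mod 7).
For each evaluation point α_i, compute m(α_i) mod 7:
  α_1 = 2: Horner steps 2 → 3, so m(2) = 3.
  α_2 = 5: Horner steps 2 → 2, so m(5) = 2.
  α_3 = 3: Horner steps 2 → 5, so m(3) = 5.
  α_4 = 6: Horner steps 2 → 4, so m(6) = 4.
  α_5 = 4: Horner steps 2 → 0, so m(4) = 0.
Codeword c = [3, 2, 5, 4, 0] ∈ F_7^5.


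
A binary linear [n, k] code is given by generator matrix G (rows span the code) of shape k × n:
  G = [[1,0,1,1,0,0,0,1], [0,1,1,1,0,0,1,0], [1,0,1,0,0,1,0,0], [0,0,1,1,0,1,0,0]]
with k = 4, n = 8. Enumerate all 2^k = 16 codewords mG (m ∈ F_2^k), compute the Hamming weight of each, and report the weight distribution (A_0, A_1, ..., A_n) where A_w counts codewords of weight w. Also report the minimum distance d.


Weight distribution: A_0 = 1, A_2 = 2, A_3 = 5, A_4 = 5, A_5 = 2, A_7 = 1. Minimum distance d = 2.

Enumerate all 2^4 = 16 messages m ∈ F_2^4.
For each, compute codeword c = mG in F_2^8, then tally its weight.
  m = 0000 → c = 00000000, weight = 0.
  m = 1000 → c = 10110001, weight = 4.
  m = 0100 → c = 01110010, weight = 4.
  m = 1100 → c = 11000011, weight = 4.
  m = 0010 → c = 10100100, weight = 3.
  m = 1010 → c = 00010101, weight = 3.
  m = 0110 → c = 11010110, weight = 5.
  m = 1110 → c = 01100111, weight = 5.
  m = 0001 → c = 00110100, weight = 3.
  m = 1001 → c = 10000101, weight = 3.
  m = 0101 → c = 01000110, weight = 3.
  m = 1101 → c = 11110111, weight = 7.
  m = 0011 → c = 10010000, weight = 2.
  m = 1011 → c = 00100001, weight = 2.
  m = 0111 → c = 11100010, weight = 4.
  m = 1111 → c = 01010011, weight = 4.
Tally weights:
  weight 0: 1 codewords.
  weight 2: 2 codewords.
  weight 3: 5 codewords.
  weight 4: 5 codewords.
  weight 5: 2 codewords.
  weight 7: 1 codewords.
Minimum distance d = smallest w > 0 with A_w > 0 = 2.
Sanity: Σ A_w = 16 = 2^4 = 16 ✓.


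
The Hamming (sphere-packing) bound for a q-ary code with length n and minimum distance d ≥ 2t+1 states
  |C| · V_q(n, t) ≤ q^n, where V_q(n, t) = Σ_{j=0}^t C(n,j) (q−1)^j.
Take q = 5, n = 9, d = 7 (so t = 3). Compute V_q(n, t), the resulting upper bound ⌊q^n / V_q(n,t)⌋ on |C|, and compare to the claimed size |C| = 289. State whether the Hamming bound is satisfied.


V_q(n, t) = 5989, q^n = 1953125, Hamming bound = 326, |C| = 289 ≤ bound (satisfied).

Step 1: Compute V_q(n, t) = Σ_{j=0}^3 C(n, j) (q−1)^j.
  j = 0: C(9,0)·(4)^0 = 1·1 = 1.
  j = 1: C(9,1)·(4)^1 = 9·4 = 36.
  j = 2: C(9,2)·(4)^2 = 36·16 = 576.
  j = 3: C(9,3)·(4)^3 = 84·64 = 5376.
  V_q(n, t) = 1 + 36 + 576 + 5376 = 5989.
Step 2: q^n = 5^9 = 1953125.
Step 3: Hamming bound ⌊q^n / V_q(n,t)⌋ = ⌊1953125/5989⌋ = 326.
Step 4: Compare |C| = 289 to 326: satisfied.
The claimed |C| lies below the Hamming bound.


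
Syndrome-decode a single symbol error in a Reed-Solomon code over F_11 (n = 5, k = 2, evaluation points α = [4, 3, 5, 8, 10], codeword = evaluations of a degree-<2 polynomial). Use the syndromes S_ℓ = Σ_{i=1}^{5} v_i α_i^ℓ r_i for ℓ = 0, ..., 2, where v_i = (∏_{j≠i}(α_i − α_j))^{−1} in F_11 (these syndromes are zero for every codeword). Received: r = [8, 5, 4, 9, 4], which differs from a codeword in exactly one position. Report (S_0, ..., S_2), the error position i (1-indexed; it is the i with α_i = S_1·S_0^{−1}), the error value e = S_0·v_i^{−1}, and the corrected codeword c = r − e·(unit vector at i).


S = (6, 8, 7), error at position 3, error magnitude e = 4, c = [8, 5, 0, 9, 4].

Step 1: column multipliers v_i = (∏_{j≠i}(α_i − α_j))^{−1} mod 11.
  i = 1 (α = 4): (4−3)(4−5)(4−8)(4−10) = 1·(−1)·(−4)·(−6) = −24 ≡ 9, so v_1 = 9^{−1} = 5 (mod 11).
  i = 2 (α = 3): (3−4)(3−5)(3−8)(3−10) = (−1)·(−2)·(−5)·(−7) = 70 ≡ 4, so v_2 = 4^{−1} = 3 (mod 11).
  i = 3 (α = 5): (5−4)(5−3)(5−8)(5−10) = 1·2·(−3)·(−5) = 30 ≡ 8, so v_3 = 8^{−1} = 7 (mod 11).
  i = 4 (α = 8): (8−4)(8−3)(8−5)(8−10) = 4·5·3·(−2) = −120 ≡ 1, so v_4 = 1^{−1} = 1 (mod 11).
  i = 5 (α = 10): (10−4)(10−3)(10−5)(10−8) = 6·7·5·2 = 420 ≡ 2, so v_5 = 2^{−1} = 6 (mod 11).
  v = [5, 3, 7, 1, 6].
Step 2: syndromes of r = [8, 5, 4, 9, 4] (all sums mod 11).
  S_0 = Σ v_i r_i = 5·8 + 3·5 + 7·4 + 1·9 + 6·4 = 116 ≡ 6.
  S_1 = Σ v_i α_i r_i = 5·4·8 + 3·3·5 + 7·5·4 + 1·8·9 + 6·10·4 = 657 ≡ 8.
  α_i^2 mod 11 = [5, 9, 3, 9, 1].
  S_2 = Σ v_i α_i^2 r_i = 5·5·8 + 3·9·5 + 7·3·4 + 1·9·9 + 6·1·4 = 524 ≡ 7.
  S = (6, 8, 7) ≠ 0, so r is not a codeword (an error is present).
Step 3: locate the error. For a single error e at position i, S_ℓ = v_i·e·α_i^ℓ, so α_err = S_1/S_0.
  S_0^{−1} = 6^{−1} = 2 (mod 11), so α_err = 8·2 = 16 ≡ 5 = α_3. Error position i = 3.
  Consistency check: S_2/S_1 = 7·7 = 49 ≡ 5 = α_err ✓ (single-error assumption holds).
Step 4: error magnitude e = S_0/v_3 = S_0·∏_{j≠3}(α_3 − α_j) = 6·8 = 48 ≡ 4 (mod 11).
Step 5: correct position 3: c_3 = r_3 − e = 4 − 4 ≡ 0 (mod 11). Hence c = [8, 5, 0, 9, 4].
  Check: interpolating c through the α_i gives m(x) = 7 + 3·x (degree < 2) with m(α_i) = c_i for every i, so c is indeed a codeword.


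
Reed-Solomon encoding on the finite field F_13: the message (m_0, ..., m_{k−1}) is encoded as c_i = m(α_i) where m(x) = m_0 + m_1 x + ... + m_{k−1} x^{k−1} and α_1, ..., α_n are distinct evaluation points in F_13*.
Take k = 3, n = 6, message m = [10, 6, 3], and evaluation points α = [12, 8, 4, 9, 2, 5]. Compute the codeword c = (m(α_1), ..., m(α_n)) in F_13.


c = [7, 3, 4, 8, 8, 11]

Message polynomial: m(x) = 10 + 6·x + 3·x^2 (mod 13).
For each evaluation point α_i, compute m(α_i) mod 13:
  α_1 = 12: Horner steps 3 → 3 → 7, so m(12) = 7.
  α_2 = 8: Horner steps 3 → 4 → 3, so m(8) = 3.
  α_3 = 4: Horner steps 3 → 5 → 4, so m(4) = 4.
  α_4 = 9: Horner steps 3 → 7 → 8, so m(9) = 8.
  α_5 = 2: Horner steps 3 → 12 → 8, so m(2) = 8.
  α_6 = 5: Horner steps 3 → 8 → 11, so m(5) = 11.
Codeword c = [7, 3, 4, 8, 8, 11] ∈ F_13^6.


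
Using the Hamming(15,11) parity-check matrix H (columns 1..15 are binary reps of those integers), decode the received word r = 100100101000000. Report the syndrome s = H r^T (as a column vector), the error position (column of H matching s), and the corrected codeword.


s = (1, 0, 1, 1)^T, error position = 11, corrected codeword c = 100100101010000

Compute s = H r^T mod 2 one row at a time:
  s_1 = 0 + 1 + 0 + 0 + 0 + 0 + 0 + 0 = 1 ≡ 1 (mod 2).
  s_2 = 1 + 0 + 0 + 1 + 0 + 0 + 0 + 0 = 2 ≡ 0 (mod 2).
  s_3 = 0 + 0 + 0 + 1 + 0 + 0 + 0 + 0 = 1 ≡ 1 (mod 2).
  s_4 = 1 + 0 + 0 + 1 + 1 + 0 + 0 + 0 = 3 ≡ 1 (mod 2).
s = (1, 0, 1, 1)^T — this equals column 11 of H (binary 1011), so error is at position 11.
Correct: flip bit 11 of r = 100100101000000 to get c = 100100101010000.


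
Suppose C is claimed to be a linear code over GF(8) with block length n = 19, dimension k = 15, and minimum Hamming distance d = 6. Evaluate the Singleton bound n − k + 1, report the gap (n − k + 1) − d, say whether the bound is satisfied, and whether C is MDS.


Singleton RHS = n − k + 1 = 5, slack = -1, bound violated (no such code; not MDS).

Singleton bound: d ≤ n − k + 1.
Here n = 19, k = 15, so n − k + 1 = 5.
Given d = 6, check d ≤ 5: NO.
Slack = (n − k + 1) − d = -1.
The slack is negative: d = 6 exceeds n − k + 1 = 5 by 1, so the Singleton bound is violated and no linear [19, 15, 6]_8 code can exist. In particular it is not MDS (MDS requires d = n − k + 1 exactly).
Description: the claimed parameters are [19, 15, 6]_8; such a code would be impossible (violates the Singleton bound).


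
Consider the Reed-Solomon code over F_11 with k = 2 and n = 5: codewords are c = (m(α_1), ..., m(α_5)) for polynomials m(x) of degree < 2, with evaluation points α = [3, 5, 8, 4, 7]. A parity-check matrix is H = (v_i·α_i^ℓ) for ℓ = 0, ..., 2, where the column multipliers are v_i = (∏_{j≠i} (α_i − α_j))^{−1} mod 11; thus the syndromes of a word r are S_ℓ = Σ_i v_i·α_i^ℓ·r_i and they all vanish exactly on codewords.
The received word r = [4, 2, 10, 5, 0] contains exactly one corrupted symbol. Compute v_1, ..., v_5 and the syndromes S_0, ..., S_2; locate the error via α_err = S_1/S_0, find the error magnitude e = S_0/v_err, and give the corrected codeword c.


S = (9, 3, 1), error at position 4, error magnitude e = 2, c = [4, 2, 10, 3, 0].

Step 1: column multipliers v_i = (∏_{j≠i}(α_i − α_j))^{−1} mod 11.
  i = 1 (α = 3): (3−5)(3−8)(3−4)(3−7) = (−2)·(−5)·(−1)·(−4) = 40 ≡ 7, so v_1 = 7^{−1} = 8 (mod 11).
  i = 2 (α = 5): (5−3)(5−8)(5−4)(5−7) = 2·(−3)·1·(−2) = 12 ≡ 1, so v_2 = 1^{−1} = 1 (mod 11).
  i = 3 (α = 8): (8−3)(8−5)(8−4)(8−7) = 5·3·4·1 = 60 ≡ 5, so v_3 = 5^{−1} = 9 (mod 11).
  i = 4 (α = 4): (4−3)(4−5)(4−8)(4−7) = 1·(−1)·(−4)·(−3) = −12 ≡ 10, so v_4 = 10^{−1} = 10 (mod 11).
  i = 5 (α = 7): (7−3)(7−5)(7−8)(7−4) = 4·2·(−1)·3 = −24 ≡ 9, so v_5 = 9^{−1} = 5 (mod 11).
  v = [8, 1, 9, 10, 5].
Step 2: syndromes of r = [4, 2, 10, 5, 0] (all sums mod 11).
  S_0 = Σ v_i r_i = 8·4 + 1·2 + 9·10 + 10·5 + 5·0 = 174 ≡ 9.
  S_1 = Σ v_i α_i r_i = 8·3·4 + 1·5·2 + 9·8·10 + 10·4·5 + 5·7·0 = 1026 ≡ 3.
  α_i^2 mod 11 = [9, 3, 9, 5, 5].
  S_2 = Σ v_i α_i^2 r_i = 8·9·4 + 1·3·2 + 9·9·10 + 10·5·5 + 5·5·0 = 1354 ≡ 1.
  S = (9, 3, 1) ≠ 0, so r is not a codeword (an error is present).
Step 3: locate the error. For a single error e at position i, S_ℓ = v_i·e·α_i^ℓ, so α_err = S_1/S_0.
  S_0^{−1} = 9^{−1} = 5 (mod 11), so α_err = 3·5 = 15 ≡ 4 = α_4. Error position i = 4.
  Consistency check: S_2/S_1 = 1·4 = 4 ≡ 4 = α_err ✓ (single-error assumption holds).
Step 4: error magnitude e = S_0/v_4 = S_0·∏_{j≠4}(α_4 − α_j) = 9·10 = 90 ≡ 2 (mod 11).
Step 5: correct position 4: c_4 = r_4 − e = 5 − 2 ≡ 3 (mod 11). Hence c = [4, 2, 10, 3, 0].
  Check: interpolating c through the α_i gives m(x) = 7 + 10·x (degree < 2) with m(α_i) = c_i for every i, so c is indeed a codeword.


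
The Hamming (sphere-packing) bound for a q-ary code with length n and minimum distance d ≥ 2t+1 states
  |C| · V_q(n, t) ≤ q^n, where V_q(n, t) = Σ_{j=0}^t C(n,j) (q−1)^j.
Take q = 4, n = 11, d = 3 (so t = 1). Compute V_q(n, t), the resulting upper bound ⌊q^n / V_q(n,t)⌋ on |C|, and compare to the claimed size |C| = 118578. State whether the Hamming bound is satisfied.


V_q(n, t) = 34, q^n = 4194304, Hamming bound = 123361, |C| = 118578 ≤ bound (satisfied).

Step 1: Compute V_q(n, t) = Σ_{j=0}^1 C(n, j) (q−1)^j.
  j = 0: C(11,0)·(3)^0 = 1·1 = 1.
  j = 1: C(11,1)·(3)^1 = 11·3 = 33.
  V_q(n, t) = 1 + 33 = 34.
Step 2: q^n = 4^11 = 4194304.
Step 3: Hamming bound ⌊q^n / V_q(n,t)⌋ = ⌊4194304/34⌋ = 123361.
Step 4: Compare |C| = 118578 to 123361: satisfied.
The claimed |C| lies below the Hamming bound.


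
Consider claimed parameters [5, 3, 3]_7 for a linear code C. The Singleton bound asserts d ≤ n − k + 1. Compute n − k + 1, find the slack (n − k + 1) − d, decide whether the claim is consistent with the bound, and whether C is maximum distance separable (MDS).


Singleton RHS = n − k + 1 = 3, slack = 0, bound satisfied, MDS.

Singleton bound: d ≤ n − k + 1.
Here n = 5, k = 3, so n − k + 1 = 3.
Given d = 3, check d ≤ 3: YES.
Slack = (n − k + 1) − d = 0.
The code is MDS (slack = 0).
Description: the claimed parameters are [5, 3, 3]_7; such a code would be MDS (meets Singleton bound).


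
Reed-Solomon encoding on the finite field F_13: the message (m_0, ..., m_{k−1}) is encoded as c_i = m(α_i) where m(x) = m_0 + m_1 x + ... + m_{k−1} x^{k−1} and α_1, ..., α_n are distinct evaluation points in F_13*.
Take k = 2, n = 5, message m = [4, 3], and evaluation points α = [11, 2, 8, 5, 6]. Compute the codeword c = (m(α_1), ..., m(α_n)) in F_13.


c = [11, 10, 2, 6, 9]

Message polynomial: m(x) = 4 + 3·x (mod 13).
For each evaluation point α_i, compute m(α_i) mod 13:
  α_1 = 11: Horner steps 3 → 11, so m(11) = 11.
  α_2 = 2: Horner steps 3 → 10, so m(2) = 10.
  α_3 = 8: Horner steps 3 → 2, so m(8) = 2.
  α_4 = 5: Horner steps 3 → 6, so m(5) = 6.
  α_5 = 6: Horner steps 3 → 9, so m(6) = 9.
Codeword c = [11, 10, 2, 6, 9] ∈ F_13^5.


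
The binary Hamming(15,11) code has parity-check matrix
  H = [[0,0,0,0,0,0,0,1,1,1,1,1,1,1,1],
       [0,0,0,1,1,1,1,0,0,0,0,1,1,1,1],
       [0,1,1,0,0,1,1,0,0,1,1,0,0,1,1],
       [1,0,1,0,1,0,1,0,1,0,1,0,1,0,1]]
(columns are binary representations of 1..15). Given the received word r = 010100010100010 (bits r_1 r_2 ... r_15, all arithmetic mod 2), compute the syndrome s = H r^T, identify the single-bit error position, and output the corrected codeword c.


s = (1, 0, 1, 0)^T, error position = 10, corrected codeword c = 010100010000010

Compute s = H r^T mod 2 one row at a time:
  s_1 = 1 + 0 + 1 + 0 + 0 + 0 + 1 + 0 = 3 ≡ 1 (mod 2).
  s_2 = 1 + 0 + 0 + 0 + 0 + 0 + 1 + 0 = 2 ≡ 0 (mod 2).
  s_3 = 1 + 0 + 0 + 0 + 1 + 0 + 1 + 0 = 3 ≡ 1 (mod 2).
  s_4 = 0 + 0 + 0 + 0 + 0 + 0 + 0 + 0 = 0 ≡ 0 (mod 2).
s = (1, 0, 1, 0)^T — this equals column 10 of H (binary 1010), so error is at position 10.
Correct: flip bit 10 of r = 010100010100010 to get c = 010100010000010.


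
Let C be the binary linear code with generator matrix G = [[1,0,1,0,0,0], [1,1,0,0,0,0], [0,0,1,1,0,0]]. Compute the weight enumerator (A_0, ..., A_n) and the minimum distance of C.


Weight distribution: A_0 = 1, A_2 = 6, A_4 = 1. Minimum distance d = 2.

Enumerate all 2^3 = 8 messages m ∈ F_2^3.
For each, compute codeword c = mG in F_2^6, then tally its weight.
  m = 000 → c = 000000, weight = 0.
  m = 100 → c = 101000, weight = 2.
  m = 010 → c = 110000, weight = 2.
  m = 110 → c = 011000, weight = 2.
  m = 001 → c = 001100, weight = 2.
  m = 101 → c = 100100, weight = 2.
  m = 011 → c = 111100, weight = 4.
  m = 111 → c = 010100, weight = 2.
Tally weights:
  weight 0: 1 codewords.
  weight 2: 6 codewords.
  weight 4: 1 codewords.
Minimum distance d = smallest w > 0 with A_w > 0 = 2.
Sanity: Σ A_w = 8 = 2^3 = 8 ✓.


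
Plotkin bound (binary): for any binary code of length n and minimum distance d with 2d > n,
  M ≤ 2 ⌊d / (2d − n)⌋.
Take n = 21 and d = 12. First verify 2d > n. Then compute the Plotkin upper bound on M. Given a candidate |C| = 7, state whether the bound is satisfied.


Plotkin bound M ≤ 8; given |C| = 7 ≤ bound (satisfied).

Check applicability: 2d = 24, n = 21.
2d − n = 3 > 0, so Plotkin applies.
Compute d/(2d−n) = 12/3 ≈ 4.0000.
⌊d/(2d−n)⌋ = 4.
Plotkin bound: M ≤ 2·4 = 8.
Given |C| = 7, check: satisfied.
This |C| is below the Plotkin bound.


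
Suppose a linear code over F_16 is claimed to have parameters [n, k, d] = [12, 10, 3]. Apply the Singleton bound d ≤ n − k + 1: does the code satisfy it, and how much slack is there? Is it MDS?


Singleton RHS = n − k + 1 = 3, slack = 0, bound satisfied, MDS.

Singleton bound: d ≤ n − k + 1.
Here n = 12, k = 10, so n − k + 1 = 3.
Given d = 3, check d ≤ 3: YES.
Slack = (n − k + 1) − d = 0.
The code is MDS (slack = 0).
Description: the claimed parameters are [12, 10, 3]_16; such a code would be MDS (meets Singleton bound).


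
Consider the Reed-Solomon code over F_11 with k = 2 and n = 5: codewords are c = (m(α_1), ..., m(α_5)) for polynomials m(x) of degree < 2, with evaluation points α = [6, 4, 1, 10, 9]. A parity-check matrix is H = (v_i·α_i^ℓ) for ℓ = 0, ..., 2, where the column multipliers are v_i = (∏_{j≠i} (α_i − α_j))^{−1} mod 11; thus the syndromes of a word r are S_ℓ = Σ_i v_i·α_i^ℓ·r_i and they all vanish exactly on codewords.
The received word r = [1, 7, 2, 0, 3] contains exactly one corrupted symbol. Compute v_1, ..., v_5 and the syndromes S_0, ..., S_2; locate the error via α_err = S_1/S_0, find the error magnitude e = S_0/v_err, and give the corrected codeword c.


S = (4, 4, 4), error at position 3, error magnitude e = 8, c = [1, 7, 5, 0, 3].

Step 1: column multipliers v_i = (∏_{j≠i}(α_i − α_j))^{−1} mod 11.
  i = 1 (α = 6): (6−4)(6−1)(6−10)(6−9) = 2·5·(−4)·(−3) = 120 ≡ 10, so v_1 = 10^{−1} = 10 (mod 11).
  i = 2 (α = 4): (4−6)(4−1)(4−10)(4−9) = (−2)·3·(−6)·(−5) = −180 ≡ 7, so v_2 = 7^{−1} = 8 (mod 11).
  i = 3 (α = 1): (1−6)(1−4)(1−10)(1−9) = (−5)·(−3)·(−9)·(−8) = 1080 ≡ 2, so v_3 = 2^{−1} = 6 (mod 11).
  i = 4 (α = 10): (10−6)(10−4)(10−1)(10−9) = 4·6·9·1 = 216 ≡ 7, so v_4 = 7^{−1} = 8 (mod 11).
  i = 5 (α = 9): (9−6)(9−4)(9−1)(9−10) = 3·5·8·(−1) = −120 ≡ 1, so v_5 = 1^{−1} = 1 (mod 11).
  v = [10, 8, 6, 8, 1].
Step 2: syndromes of r = [1, 7, 2, 0, 3] (all sums mod 11).
  S_0 = Σ v_i r_i = 10·1 + 8·7 + 6·2 + 8·0 + 1·3 = 81 ≡ 4.
  S_1 = Σ v_i α_i r_i = 10·6·1 + 8·4·7 + 6·1·2 + 8·10·0 + 1·9·3 = 323 ≡ 4.
  α_i^2 mod 11 = [3, 5, 1, 1, 4].
  S_2 = Σ v_i α_i^2 r_i = 10·3·1 + 8·5·7 + 6·1·2 + 8·1·0 + 1·4·3 = 334 ≡ 4.
  S = (4, 4, 4) ≠ 0, so r is not a codeword (an error is present).
Step 3: locate the error. For a single error e at position i, S_ℓ = v_i·e·α_i^ℓ, so α_err = S_1/S_0.
  S_0^{−1} = 4^{−1} = 3 (mod 11), so α_err = 4·3 = 12 ≡ 1 = α_3. Error position i = 3.
  Consistency check: S_2/S_1 = 4·3 = 12 ≡ 1 = α_err ✓ (single-error assumption holds).
Step 4: error magnitude e = S_0/v_3 = S_0·∏_{j≠3}(α_3 − α_j) = 4·2 = 8 ≡ 8 (mod 11).
Step 5: correct position 3: c_3 = r_3 − e = 2 − 8 ≡ 5 (mod 11). Hence c = [1, 7, 5, 0, 3].
  Check: interpolating c through the α_i gives m(x) = 8 + 8·x (degree < 2) with m(α_i) = c_i for every i, so c is indeed a codeword.


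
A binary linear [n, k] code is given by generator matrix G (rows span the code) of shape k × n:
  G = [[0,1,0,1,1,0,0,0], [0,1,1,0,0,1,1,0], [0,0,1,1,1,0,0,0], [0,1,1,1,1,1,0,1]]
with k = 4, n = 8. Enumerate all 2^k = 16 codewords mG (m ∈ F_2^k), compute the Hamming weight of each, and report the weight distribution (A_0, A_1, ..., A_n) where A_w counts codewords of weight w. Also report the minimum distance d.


Weight distribution: A_0 = 1, A_2 = 2, A_3 = 6, A_4 = 3, A_5 = 2, A_6 = 2. Minimum distance d = 2.

Enumerate all 2^4 = 16 messages m ∈ F_2^4.
For each, compute codeword c = mG in F_2^8, then tally its weight.
  m = 0000 → c = 00000000, weight = 0.
  m = 1000 → c = 01011000, weight = 3.
  m = 0100 → c = 01100110, weight = 4.
  m = 1100 → c = 00111110, weight = 5.
  m = 0010 → c = 00111000, weight = 3.
  m = 1010 → c = 01100000, weight = 2.
  m = 0110 → c = 01011110, weight = 5.
  m = 1110 → c = 00000110, weight = 2.
  m = 0001 → c = 01111101, weight = 6.
  m = 1001 → c = 00100101, weight = 3.
  m = 0101 → c = 00011011, weight = 4.
  m = 1101 → c = 01000011, weight = 3.
  m = 0011 → c = 01000101, weight = 3.
  m = 1011 → c = 00011101, weight = 4.
  m = 0111 → c = 00100011, weight = 3.
  m = 1111 → c = 01111011, weight = 6.
Tally weights:
  weight 0: 1 codewords.
  weight 2: 2 codewords.
  weight 3: 6 codewords.
  weight 4: 3 codewords.
  weight 5: 2 codewords.
  weight 6: 2 codewords.
Minimum distance d = smallest w > 0 with A_w > 0 = 2.
Sanity: Σ A_w = 16 = 2^4 = 16 ✓.
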